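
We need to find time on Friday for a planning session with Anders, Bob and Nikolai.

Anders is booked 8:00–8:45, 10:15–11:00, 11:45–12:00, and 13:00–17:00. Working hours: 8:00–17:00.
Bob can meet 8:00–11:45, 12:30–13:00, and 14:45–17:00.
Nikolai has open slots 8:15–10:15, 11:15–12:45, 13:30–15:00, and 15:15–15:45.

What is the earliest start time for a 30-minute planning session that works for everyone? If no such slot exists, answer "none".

08:45

Anders free within 08:00–17:00: 08:45–10:15, 11:00–11:45, 12:00–13:00.
Anders ∩ Bob: 08:45–10:15, 11:00–11:45, 12:30–13:00.
Anders ∩ Bob ∩ Nikolai: 08:45–10:15, 11:15–11:45, 12:30–12:45.
Windows ≥ 30 min: 08:45–10:15, 11:15–11:45.
Earliest such window starts at 08:45.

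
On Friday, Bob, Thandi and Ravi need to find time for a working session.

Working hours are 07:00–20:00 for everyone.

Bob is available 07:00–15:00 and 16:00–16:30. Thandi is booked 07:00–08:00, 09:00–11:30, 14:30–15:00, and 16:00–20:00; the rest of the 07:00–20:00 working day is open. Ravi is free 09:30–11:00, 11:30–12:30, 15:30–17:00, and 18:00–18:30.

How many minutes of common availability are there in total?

Thandi free within 07:00–20:00: 08:00–09:00, 11:30–14:30, 15:00–16:00.
Bob ∩ Thandi: 08:00–09:00, 11:30–14:30.
Bob ∩ Thandi ∩ Ravi: 11:30–12:30.
Total common minutes: 60.

60 minutes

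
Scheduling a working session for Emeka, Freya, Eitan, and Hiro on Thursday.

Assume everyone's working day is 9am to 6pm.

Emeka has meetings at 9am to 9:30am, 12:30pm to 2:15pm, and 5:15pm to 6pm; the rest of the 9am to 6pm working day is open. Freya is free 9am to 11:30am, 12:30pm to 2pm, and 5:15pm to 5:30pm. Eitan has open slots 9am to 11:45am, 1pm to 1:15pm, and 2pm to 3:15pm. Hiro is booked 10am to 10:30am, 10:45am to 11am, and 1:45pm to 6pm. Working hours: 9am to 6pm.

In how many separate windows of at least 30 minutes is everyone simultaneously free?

Emeka free within 09:00–18:00: 09:30–12:30, 14:15–17:15.
Hiro free within 09:00–18:00: 09:00–10:00, 10:30–10:45, 11:00–13:45.
Emeka ∩ Freya: 09:30–11:30.
Emeka ∩ Freya ∩ Eitan: 09:30–11:30.
Emeka ∩ Freya ∩ Eitan ∩ Hiro: 09:30–10:00, 10:30–10:45, 11:00–11:30.
Windows ≥ 30 min: 09:30–10:00, 11:00–11:30.
That's 2 windows.

2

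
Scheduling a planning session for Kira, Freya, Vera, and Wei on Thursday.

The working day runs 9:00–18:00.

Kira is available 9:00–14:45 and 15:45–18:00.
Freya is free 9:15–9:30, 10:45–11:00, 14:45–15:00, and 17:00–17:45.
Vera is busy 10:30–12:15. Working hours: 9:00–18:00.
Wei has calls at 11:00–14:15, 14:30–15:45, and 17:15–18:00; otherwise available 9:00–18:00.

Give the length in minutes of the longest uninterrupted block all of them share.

15 minutes

Vera free within 09:00–18:00: 09:00–10:30, 12:15–18:00.
Wei free within 09:00–18:00: 09:00–11:00, 14:15–14:30, 15:45–17:15.
Kira ∩ Freya: 09:15–09:30, 10:45–11:00, 17:00–17:45.
Kira ∩ Freya ∩ Vera: 09:15–09:30, 17:00–17:45.
Kira ∩ Freya ∩ Vera ∩ Wei: 09:15–09:30, 17:00–17:15.
Common window lengths: 15, 15 min; longest is 15.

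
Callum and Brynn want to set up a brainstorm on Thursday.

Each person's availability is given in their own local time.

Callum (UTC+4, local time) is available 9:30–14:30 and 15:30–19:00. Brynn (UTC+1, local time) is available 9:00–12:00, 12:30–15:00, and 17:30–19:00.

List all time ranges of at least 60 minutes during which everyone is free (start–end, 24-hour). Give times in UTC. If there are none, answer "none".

08:00–10:30, 11:30–14:00

Callum → UTC: 05:30–10:30, 11:30–15:00.
Brynn → UTC: 08:00–11:00, 11:30–14:00, 16:30–18:00.
Callum ∩ Brynn: 08:00–10:30, 11:30–14:00.
Windows ≥ 60 min: 08:00–10:30, 11:30–14:00.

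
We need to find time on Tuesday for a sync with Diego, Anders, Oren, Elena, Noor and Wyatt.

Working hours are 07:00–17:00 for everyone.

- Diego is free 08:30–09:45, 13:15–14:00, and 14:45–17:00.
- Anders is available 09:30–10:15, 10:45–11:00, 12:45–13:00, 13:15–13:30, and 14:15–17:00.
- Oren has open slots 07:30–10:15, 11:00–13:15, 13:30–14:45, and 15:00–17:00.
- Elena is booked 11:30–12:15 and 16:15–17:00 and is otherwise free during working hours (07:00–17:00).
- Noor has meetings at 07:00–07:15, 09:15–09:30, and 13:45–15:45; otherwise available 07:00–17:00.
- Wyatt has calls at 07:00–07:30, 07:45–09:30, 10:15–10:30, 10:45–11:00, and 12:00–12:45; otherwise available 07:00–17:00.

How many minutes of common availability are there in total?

Elena free within 07:00–17:00: 07:00–11:30, 12:15–16:15.
Noor free within 07:00–17:00: 07:15–09:15, 09:30–13:45, 15:45–17:00.
Wyatt free within 07:00–17:00: 07:30–07:45, 09:30–10:15, 10:30–10:45, 11:00–12:00, 12:45–17:00.
Diego ∩ Anders: 09:30–09:45, 13:15–13:30, 14:45–17:00.
Diego ∩ Anders ∩ Oren: 09:30–09:45, 15:00–17:00.
Diego ∩ Anders ∩ Oren ∩ Elena: 09:30–09:45, 15:00–16:15.
Diego ∩ Anders ∩ Oren ∩ Elena ∩ Noor: 09:30–09:45, 15:45–16:15.
Diego ∩ Anders ∩ Oren ∩ Elena ∩ Noor ∩ Wyatt: 09:30–09:45, 15:45–16:15.
Total common minutes: 15 + 30 = 45.

45 minutes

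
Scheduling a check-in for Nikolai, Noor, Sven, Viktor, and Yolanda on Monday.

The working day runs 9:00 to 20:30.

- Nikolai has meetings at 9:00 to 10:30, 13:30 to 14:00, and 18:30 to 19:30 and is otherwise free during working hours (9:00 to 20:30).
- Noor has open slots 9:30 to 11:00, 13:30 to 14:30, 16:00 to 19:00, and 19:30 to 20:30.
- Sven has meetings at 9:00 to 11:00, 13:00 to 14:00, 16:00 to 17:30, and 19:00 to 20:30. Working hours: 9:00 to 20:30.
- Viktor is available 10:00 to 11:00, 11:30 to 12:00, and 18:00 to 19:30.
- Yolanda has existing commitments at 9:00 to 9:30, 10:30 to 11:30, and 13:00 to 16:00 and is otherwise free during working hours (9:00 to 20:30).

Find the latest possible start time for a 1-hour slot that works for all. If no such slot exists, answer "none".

none

Nikolai free within 09:00–20:30: 10:30–13:30, 14:00–18:30, 19:30–20:30.
Sven free within 09:00–20:30: 11:00–13:00, 14:00–16:00, 17:30–19:00.
Yolanda free within 09:00–20:30: 09:30–10:30, 11:30–13:00, 16:00–20:30.
Nikolai ∩ Noor: 10:30–11:00, 14:00–14:30, 16:00–18:30, 19:30–20:30.
Nikolai ∩ Noor ∩ Sven: 14:00–14:30, 17:30–18:30.
Nikolai ∩ Noor ∩ Sven ∩ Viktor: 18:00–18:30.
Nikolai ∩ Noor ∩ Sven ∩ Viktor ∩ Yolanda: 18:00–18:30.
Windows ≥ 60 min: (none).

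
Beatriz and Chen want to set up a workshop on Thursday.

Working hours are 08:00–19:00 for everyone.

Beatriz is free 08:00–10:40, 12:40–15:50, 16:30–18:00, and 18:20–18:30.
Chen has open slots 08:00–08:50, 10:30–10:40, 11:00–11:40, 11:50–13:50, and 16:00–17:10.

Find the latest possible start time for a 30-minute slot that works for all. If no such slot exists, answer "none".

Beatriz ∩ Chen: 08:00–08:50, 10:30–10:40, 12:40–13:50, 16:30–17:10.
Windows ≥ 30 min: 08:00–08:50, 12:40–13:50, 16:30–17:10.
Latest start in the last window 16:30–17:10 is 17:10 − 30 min = 16:40.

16:40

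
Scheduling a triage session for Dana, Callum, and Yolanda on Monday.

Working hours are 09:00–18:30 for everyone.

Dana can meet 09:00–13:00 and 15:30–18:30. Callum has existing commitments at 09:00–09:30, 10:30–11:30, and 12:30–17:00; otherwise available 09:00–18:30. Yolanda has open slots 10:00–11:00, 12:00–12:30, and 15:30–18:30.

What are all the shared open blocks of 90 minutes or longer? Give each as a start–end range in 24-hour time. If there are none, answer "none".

17:00–18:30

Callum free within 09:00–18:30: 09:30–10:30, 11:30–12:30, 17:00–18:30.
Dana ∩ Callum: 09:30–10:30, 11:30–12:30, 17:00–18:30.
Dana ∩ Callum ∩ Yolanda: 10:00–10:30, 12:00–12:30, 17:00–18:30.
Windows ≥ 90 min: 17:00–18:30.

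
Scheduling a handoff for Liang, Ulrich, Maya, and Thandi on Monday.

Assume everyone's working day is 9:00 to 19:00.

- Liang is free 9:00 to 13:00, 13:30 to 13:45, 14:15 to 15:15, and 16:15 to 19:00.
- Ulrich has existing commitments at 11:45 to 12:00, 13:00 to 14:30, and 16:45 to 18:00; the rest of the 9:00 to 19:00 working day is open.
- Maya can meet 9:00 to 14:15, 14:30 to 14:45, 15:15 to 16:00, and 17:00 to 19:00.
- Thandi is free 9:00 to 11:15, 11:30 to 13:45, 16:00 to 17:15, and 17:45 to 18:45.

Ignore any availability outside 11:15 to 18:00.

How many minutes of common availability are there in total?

Ulrich free within 09:00–19:00: 09:00–11:45, 12:00–13:00, 14:30–16:45, 18:00–19:00.
Liang ∩ Ulrich: 09:00–11:45, 12:00–13:00, 14:30–15:15, 16:15–16:45, 18:00–19:00.
Liang ∩ Ulrich ∩ Maya: 09:00–11:45, 12:00–13:00, 14:30–14:45, 18:00–19:00.
Liang ∩ Ulrich ∩ Maya ∩ Thandi: 09:00–11:15, 11:30–11:45, 12:00–13:00, 18:00–18:45.
Restricted to 11:15–18:00: 11:30–11:45, 12:00–13:00.
Total common minutes: 15 + 60 = 75.

75 minutes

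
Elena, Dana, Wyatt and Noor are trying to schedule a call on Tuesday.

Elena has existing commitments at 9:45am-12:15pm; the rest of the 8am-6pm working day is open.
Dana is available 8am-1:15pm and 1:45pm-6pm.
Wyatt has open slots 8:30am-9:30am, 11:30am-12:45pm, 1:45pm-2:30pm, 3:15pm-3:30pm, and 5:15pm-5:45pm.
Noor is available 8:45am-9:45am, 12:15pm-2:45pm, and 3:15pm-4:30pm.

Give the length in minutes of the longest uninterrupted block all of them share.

Elena free within 08:00–18:00: 08:00–09:45, 12:15–18:00.
Elena ∩ Dana: 08:00–09:45, 12:15–13:15, 13:45–18:00.
Elena ∩ Dana ∩ Wyatt: 08:30–09:30, 12:15–12:45, 13:45–14:30, 15:15–15:30, 17:15–17:45.
Elena ∩ Dana ∩ Wyatt ∩ Noor: 08:45–09:30, 12:15–12:45, 13:45–14:30, 15:15–15:30.
Common window lengths: 45, 30, 45, 15 min; longest is 45.

45 minutes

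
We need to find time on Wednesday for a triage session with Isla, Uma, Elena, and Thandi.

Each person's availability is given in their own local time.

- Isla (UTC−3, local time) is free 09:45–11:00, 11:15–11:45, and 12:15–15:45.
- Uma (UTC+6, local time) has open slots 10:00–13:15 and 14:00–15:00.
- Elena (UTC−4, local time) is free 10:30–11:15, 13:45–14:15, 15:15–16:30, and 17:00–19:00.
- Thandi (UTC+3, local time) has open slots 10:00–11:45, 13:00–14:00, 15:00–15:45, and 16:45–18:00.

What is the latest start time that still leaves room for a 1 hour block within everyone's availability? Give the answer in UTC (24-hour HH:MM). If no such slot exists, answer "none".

Isla → UTC: 12:45–14:00, 14:15–14:45, 15:15–18:45.
Uma → UTC: 04:00–07:15, 08:00–09:00.
Elena → UTC: 14:30–15:15, 17:45–18:15, 19:15–20:30, 21:00–23:00.
Thandi → UTC: 07:00–08:45, 10:00–11:00, 12:00–12:45, 13:45–15:00.
Isla ∩ Uma: (none).
Isla ∩ Uma ∩ Elena: (none).
Isla ∩ Uma ∩ Elena ∩ Thandi: (none).
Windows ≥ 60 min: (none).

none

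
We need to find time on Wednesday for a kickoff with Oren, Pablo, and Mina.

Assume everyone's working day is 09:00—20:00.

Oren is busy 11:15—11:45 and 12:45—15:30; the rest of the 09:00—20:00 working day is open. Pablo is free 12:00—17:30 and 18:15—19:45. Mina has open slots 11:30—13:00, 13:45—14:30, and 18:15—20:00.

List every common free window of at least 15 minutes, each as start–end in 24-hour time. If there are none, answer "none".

Oren free within 09:00–20:00: 09:00–11:15, 11:45–12:45, 15:30–20:00.
Oren ∩ Pablo: 12:00–12:45, 15:30–17:30, 18:15–19:45.
Oren ∩ Pablo ∩ Mina: 12:00–12:45, 18:15–19:45.
Windows ≥ 15 min: 12:00–12:45, 18:15–19:45.

12:00–12:45, 18:15–19:45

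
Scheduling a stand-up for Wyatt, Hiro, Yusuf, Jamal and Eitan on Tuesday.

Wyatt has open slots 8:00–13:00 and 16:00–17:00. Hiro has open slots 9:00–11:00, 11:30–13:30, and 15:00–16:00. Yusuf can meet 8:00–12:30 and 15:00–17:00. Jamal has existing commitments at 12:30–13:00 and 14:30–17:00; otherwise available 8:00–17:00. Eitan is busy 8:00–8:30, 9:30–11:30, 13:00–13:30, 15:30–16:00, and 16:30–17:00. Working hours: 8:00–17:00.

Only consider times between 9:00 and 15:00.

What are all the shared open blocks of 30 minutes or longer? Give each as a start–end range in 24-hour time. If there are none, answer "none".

09:00–09:30, 11:30–12:30

Jamal free within 08:00–17:00: 08:00–12:30, 13:00–14:30.
Eitan free within 08:00–17:00: 08:30–09:30, 11:30–13:00, 13:30–15:30, 16:00–16:30.
Wyatt ∩ Hiro: 09:00–11:00, 11:30–13:00.
Wyatt ∩ Hiro ∩ Yusuf: 09:00–11:00, 11:30–12:30.
Wyatt ∩ Hiro ∩ Yusuf ∩ Jamal: 09:00–11:00, 11:30–12:30.
Wyatt ∩ Hiro ∩ Yusuf ∩ Jamal ∩ Eitan: 09:00–09:30, 11:30–12:30.
Restricted to 09:00–15:00: 09:00–09:30, 11:30–12:30.
Windows ≥ 30 min: 09:00–09:30, 11:30–12:30.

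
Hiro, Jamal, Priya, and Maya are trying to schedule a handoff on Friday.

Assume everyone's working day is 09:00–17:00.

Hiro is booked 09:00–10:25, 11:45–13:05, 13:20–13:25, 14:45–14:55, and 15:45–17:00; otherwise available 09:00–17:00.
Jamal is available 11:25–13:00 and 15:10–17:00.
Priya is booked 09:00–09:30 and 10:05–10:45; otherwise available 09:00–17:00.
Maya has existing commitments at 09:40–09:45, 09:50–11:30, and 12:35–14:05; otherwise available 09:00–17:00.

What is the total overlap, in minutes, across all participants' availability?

Hiro free within 09:00–17:00: 10:25–11:45, 13:05–13:20, 13:25–14:45, 14:55–15:45.
Priya free within 09:00–17:00: 09:30–10:05, 10:45–17:00.
Maya free within 09:00–17:00: 09:00–09:40, 09:45–09:50, 11:30–12:35, 14:05–17:00.
Hiro ∩ Jamal: 11:25–11:45, 15:10–15:45.
Hiro ∩ Jamal ∩ Priya: 11:25–11:45, 15:10–15:45.
Hiro ∩ Jamal ∩ Priya ∩ Maya: 11:30–11:45, 15:10–15:45.
Total common minutes: 15 + 35 = 50.

50 minutes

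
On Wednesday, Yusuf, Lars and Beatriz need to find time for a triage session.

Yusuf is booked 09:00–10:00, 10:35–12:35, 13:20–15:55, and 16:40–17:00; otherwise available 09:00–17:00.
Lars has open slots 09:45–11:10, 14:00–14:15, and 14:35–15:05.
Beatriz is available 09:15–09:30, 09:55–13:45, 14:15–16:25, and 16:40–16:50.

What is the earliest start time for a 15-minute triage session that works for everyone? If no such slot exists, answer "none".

Yusuf free within 09:00–17:00: 10:00–10:35, 12:35–13:20, 15:55–16:40.
Yusuf ∩ Lars: 10:00–10:35.
Yusuf ∩ Lars ∩ Beatriz: 10:00–10:35.
Windows ≥ 15 min: 10:00–10:35.
Earliest such window starts at 10:00.

10:00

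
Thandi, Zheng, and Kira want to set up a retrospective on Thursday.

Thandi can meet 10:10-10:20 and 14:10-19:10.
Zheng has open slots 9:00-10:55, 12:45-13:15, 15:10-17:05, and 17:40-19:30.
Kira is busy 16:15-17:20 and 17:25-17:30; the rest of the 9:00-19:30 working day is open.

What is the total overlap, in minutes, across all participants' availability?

Kira free within 09:00–19:30: 09:00–16:15, 17:20–17:25, 17:30–19:30.
Thandi ∩ Zheng: 10:10–10:20, 15:10–17:05, 17:40–19:10.
Thandi ∩ Zheng ∩ Kira: 10:10–10:20, 15:10–16:15, 17:40–19:10.
Total common minutes: 10 + 65 + 90 = 165.

165 minutes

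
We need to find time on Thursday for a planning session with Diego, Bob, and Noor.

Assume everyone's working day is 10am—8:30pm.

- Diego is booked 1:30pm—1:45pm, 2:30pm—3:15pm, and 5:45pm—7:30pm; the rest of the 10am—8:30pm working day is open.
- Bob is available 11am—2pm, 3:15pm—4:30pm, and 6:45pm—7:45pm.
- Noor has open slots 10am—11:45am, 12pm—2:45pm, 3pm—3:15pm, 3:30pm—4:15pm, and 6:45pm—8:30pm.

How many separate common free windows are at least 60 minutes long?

1

Diego free within 10:00–20:30: 10:00–13:30, 13:45–14:30, 15:15–17:45, 19:30–20:30.
Diego ∩ Bob: 11:00–13:30, 13:45–14:00, 15:15–16:30, 19:30–19:45.
Diego ∩ Bob ∩ Noor: 11:00–11:45, 12:00–13:30, 13:45–14:00, 15:30–16:15, 19:30–19:45.
Windows ≥ 60 min: 12:00–13:30.
That's 1 window.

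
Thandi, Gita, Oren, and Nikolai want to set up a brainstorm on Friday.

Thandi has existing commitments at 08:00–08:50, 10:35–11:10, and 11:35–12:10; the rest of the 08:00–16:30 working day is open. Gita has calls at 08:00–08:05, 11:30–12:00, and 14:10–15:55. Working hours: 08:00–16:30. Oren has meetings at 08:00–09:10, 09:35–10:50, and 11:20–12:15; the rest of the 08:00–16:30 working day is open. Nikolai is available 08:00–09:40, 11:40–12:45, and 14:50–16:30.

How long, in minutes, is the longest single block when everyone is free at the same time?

35 minutes

Thandi free within 08:00–16:30: 08:50–10:35, 11:10–11:35, 12:10–16:30.
Gita free within 08:00–16:30: 08:05–11:30, 12:00–14:10, 15:55–16:30.
Oren free within 08:00–16:30: 09:10–09:35, 10:50–11:20, 12:15–16:30.
Thandi ∩ Gita: 08:50–10:35, 11:10–11:30, 12:10–14:10, 15:55–16:30.
Thandi ∩ Gita ∩ Oren: 09:10–09:35, 11:10–11:20, 12:15–14:10, 15:55–16:30.
Thandi ∩ Gita ∩ Oren ∩ Nikolai: 09:10–09:35, 12:15–12:45, 15:55–16:30.
Common window lengths: 25, 30, 35 min; longest is 35.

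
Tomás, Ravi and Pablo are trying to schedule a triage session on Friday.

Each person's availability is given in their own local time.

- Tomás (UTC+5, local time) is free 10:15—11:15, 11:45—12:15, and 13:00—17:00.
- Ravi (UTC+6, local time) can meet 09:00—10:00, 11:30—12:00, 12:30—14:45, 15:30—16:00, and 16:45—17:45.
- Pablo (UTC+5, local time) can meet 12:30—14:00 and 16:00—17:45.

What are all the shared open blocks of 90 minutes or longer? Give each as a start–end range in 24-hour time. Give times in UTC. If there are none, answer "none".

none

Tomás → UTC: 05:15–06:15, 06:45–07:15, 08:00–12:00.
Ravi → UTC: 03:00–04:00, 05:30–06:00, 06:30–08:45, 09:30–10:00, 10:45–11:45.
Pablo → UTC: 07:30–09:00, 11:00–12:45.
Tomás ∩ Ravi: 05:30–06:00, 06:45–07:15, 08:00–08:45, 09:30–10:00, 10:45–11:45.
Tomás ∩ Ravi ∩ Pablo: 08:00–08:45, 11:00–11:45.
Windows ≥ 90 min: (none).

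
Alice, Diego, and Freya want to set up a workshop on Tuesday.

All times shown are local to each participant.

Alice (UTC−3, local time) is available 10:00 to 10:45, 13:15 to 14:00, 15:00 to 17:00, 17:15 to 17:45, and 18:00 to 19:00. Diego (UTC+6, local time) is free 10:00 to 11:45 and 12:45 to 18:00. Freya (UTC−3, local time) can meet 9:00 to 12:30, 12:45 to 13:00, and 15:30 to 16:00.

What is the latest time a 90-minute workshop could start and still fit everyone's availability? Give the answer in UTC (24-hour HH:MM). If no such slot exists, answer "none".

none

Alice → UTC: 13:00–13:45, 16:15–17:00, 18:00–20:00, 20:15–20:45, 21:00–22:00.
Diego → UTC: 04:00–05:45, 06:45–12:00.
Freya → UTC: 12:00–15:30, 15:45–16:00, 18:30–19:00.
Alice ∩ Diego: (none).
Alice ∩ Diego ∩ Freya: (none).
Windows ≥ 90 min: (none).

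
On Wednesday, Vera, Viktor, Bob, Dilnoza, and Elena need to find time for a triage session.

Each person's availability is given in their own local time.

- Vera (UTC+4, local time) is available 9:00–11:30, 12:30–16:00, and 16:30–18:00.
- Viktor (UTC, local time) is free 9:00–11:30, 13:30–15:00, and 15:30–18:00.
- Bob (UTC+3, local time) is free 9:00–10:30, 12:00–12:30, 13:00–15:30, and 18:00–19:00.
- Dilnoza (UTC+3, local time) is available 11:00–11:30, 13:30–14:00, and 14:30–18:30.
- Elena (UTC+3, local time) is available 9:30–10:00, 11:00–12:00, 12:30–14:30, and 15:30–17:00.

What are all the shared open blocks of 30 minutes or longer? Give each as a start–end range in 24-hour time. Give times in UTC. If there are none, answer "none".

Vera → UTC: 05:00–07:30, 08:30–12:00, 12:30–14:00.
Viktor → UTC: 09:00–11:30, 13:30–15:00, 15:30–18:00.
Bob → UTC: 06:00–07:30, 09:00–09:30, 10:00–12:30, 15:00–16:00.
Dilnoza → UTC: 08:00–08:30, 10:30–11:00, 11:30–15:30.
Elena → UTC: 06:30–07:00, 08:00–09:00, 09:30–11:30, 12:30–14:00.
Vera ∩ Viktor: 09:00–11:30, 13:30–14:00.
Vera ∩ Viktor ∩ Bob: 09:00–09:30, 10:00–11:30.
Vera ∩ Viktor ∩ Bob ∩ Dilnoza: 10:30–11:00.
Vera ∩ Viktor ∩ Bob ∩ Dilnoza ∩ Elena: 10:30–11:00.
Windows ≥ 30 min: 10:30–11:00.

10:30–11:00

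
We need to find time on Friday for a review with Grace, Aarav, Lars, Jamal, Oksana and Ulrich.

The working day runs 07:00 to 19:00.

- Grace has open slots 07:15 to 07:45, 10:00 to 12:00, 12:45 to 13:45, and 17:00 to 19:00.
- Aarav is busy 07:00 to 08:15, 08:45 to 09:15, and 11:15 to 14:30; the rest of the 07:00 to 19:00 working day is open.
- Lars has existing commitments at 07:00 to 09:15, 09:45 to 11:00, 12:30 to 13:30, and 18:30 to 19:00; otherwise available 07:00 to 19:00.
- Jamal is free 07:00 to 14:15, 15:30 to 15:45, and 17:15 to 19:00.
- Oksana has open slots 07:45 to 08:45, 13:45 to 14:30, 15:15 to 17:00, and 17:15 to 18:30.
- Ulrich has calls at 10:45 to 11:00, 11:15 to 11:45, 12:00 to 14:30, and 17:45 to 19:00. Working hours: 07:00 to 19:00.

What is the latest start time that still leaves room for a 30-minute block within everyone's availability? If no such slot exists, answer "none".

17:15

Aarav free within 07:00–19:00: 08:15–08:45, 09:15–11:15, 14:30–19:00.
Lars free within 07:00–19:00: 09:15–09:45, 11:00–12:30, 13:30–18:30.
Ulrich free within 07:00–19:00: 07:00–10:45, 11:00–11:15, 11:45–12:00, 14:30–17:45.
Grace ∩ Aarav: 10:00–11:15, 17:00–19:00.
Grace ∩ Aarav ∩ Lars: 11:00–11:15, 17:00–18:30.
Grace ∩ Aarav ∩ Lars ∩ Jamal: 11:00–11:15, 17:15–18:30.
Grace ∩ Aarav ∩ Lars ∩ Jamal ∩ Oksana: 17:15–18:30.
Grace ∩ Aarav ∩ Lars ∩ Jamal ∩ Oksana ∩ Ulrich: 17:15–17:45.
Windows ≥ 30 min: 17:15–17:45.
Latest start in the last window 17:15–17:45 is 17:45 − 30 min = 17:15.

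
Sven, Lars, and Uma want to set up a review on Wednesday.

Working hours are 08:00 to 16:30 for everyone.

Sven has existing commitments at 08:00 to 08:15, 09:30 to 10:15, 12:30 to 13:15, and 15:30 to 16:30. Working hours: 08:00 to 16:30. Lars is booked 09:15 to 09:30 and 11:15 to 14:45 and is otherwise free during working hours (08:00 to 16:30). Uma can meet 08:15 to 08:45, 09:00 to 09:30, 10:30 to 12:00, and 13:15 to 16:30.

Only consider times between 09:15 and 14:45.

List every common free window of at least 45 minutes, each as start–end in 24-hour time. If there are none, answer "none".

10:30–11:15

Sven free within 08:00–16:30: 08:15–09:30, 10:15–12:30, 13:15–15:30.
Lars free within 08:00–16:30: 08:00–09:15, 09:30–11:15, 14:45–16:30.
Sven ∩ Lars: 08:15–09:15, 10:15–11:15, 14:45–15:30.
Sven ∩ Lars ∩ Uma: 08:15–08:45, 09:00–09:15, 10:30–11:15, 14:45–15:30.
Restricted to 09:15–14:45: 10:30–11:15.
Windows ≥ 45 min: 10:30–11:15.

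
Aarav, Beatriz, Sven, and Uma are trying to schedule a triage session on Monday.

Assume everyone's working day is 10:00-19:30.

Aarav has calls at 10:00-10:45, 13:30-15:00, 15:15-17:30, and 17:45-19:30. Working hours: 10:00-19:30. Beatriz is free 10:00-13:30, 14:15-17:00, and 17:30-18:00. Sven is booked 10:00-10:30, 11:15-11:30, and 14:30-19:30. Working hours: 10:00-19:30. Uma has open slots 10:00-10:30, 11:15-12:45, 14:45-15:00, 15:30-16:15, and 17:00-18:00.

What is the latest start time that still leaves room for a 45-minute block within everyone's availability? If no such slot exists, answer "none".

Aarav free within 10:00–19:30: 10:45–13:30, 15:00–15:15, 17:30–17:45.
Sven free within 10:00–19:30: 10:30–11:15, 11:30–14:30.
Aarav ∩ Beatriz: 10:45–13:30, 15:00–15:15, 17:30–17:45.
Aarav ∩ Beatriz ∩ Sven: 10:45–11:15, 11:30–13:30.
Aarav ∩ Beatriz ∩ Sven ∩ Uma: 11:30–12:45.
Windows ≥ 45 min: 11:30–12:45.
Latest start in the last window 11:30–12:45 is 12:45 − 45 min = 12:00.

12:00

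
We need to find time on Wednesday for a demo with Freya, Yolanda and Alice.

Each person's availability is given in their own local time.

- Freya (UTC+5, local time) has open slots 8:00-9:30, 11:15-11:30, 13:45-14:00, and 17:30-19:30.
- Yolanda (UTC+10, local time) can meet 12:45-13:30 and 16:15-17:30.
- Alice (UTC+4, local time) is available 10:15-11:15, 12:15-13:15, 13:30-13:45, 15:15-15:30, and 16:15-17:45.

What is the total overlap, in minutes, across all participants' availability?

15 minutes

Freya → UTC: 03:00–04:30, 06:15–06:30, 08:45–09:00, 12:30–14:30.
Yolanda → UTC: 02:45–03:30, 06:15–07:30.
Alice → UTC: 06:15–07:15, 08:15–09:15, 09:30–09:45, 11:15–11:30, 12:15–13:45.
Freya ∩ Yolanda: 03:00–03:30, 06:15–06:30.
Freya ∩ Yolanda ∩ Alice: 06:15–06:30.
Total common minutes: 15.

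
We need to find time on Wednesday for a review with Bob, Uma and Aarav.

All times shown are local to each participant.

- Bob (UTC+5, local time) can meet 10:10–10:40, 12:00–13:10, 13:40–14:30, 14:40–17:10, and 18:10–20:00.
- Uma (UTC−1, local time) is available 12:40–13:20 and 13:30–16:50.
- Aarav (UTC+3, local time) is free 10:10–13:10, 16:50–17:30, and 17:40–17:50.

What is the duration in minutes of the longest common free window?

Bob → UTC: 05:10–05:40, 07:00–08:10, 08:40–09:30, 09:40–12:10, 13:10–15:00.
Uma → UTC: 13:40–14:20, 14:30–17:50.
Aarav → UTC: 07:10–10:10, 13:50–14:30, 14:40–14:50.
Bob ∩ Uma: 13:40–14:20, 14:30–15:00.
Bob ∩ Uma ∩ Aarav: 13:50–14:20, 14:40–14:50.
Common window lengths: 30, 10 min; longest is 30.

30 minutes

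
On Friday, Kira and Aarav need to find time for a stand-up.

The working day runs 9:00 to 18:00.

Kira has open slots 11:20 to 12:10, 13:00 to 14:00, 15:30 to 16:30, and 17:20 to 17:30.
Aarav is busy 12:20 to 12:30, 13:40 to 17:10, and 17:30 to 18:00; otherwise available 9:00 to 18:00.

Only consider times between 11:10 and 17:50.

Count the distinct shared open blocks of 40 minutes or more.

Aarav free within 09:00–18:00: 09:00–12:20, 12:30–13:40, 17:10–17:30.
Kira ∩ Aarav: 11:20–12:10, 13:00–13:40, 17:20–17:30.
Restricted to 11:10–17:50: 11:20–12:10, 13:00–13:40, 17:20–17:30.
Windows ≥ 40 min: 11:20–12:10, 13:00–13:40.
That's 2 windows.

2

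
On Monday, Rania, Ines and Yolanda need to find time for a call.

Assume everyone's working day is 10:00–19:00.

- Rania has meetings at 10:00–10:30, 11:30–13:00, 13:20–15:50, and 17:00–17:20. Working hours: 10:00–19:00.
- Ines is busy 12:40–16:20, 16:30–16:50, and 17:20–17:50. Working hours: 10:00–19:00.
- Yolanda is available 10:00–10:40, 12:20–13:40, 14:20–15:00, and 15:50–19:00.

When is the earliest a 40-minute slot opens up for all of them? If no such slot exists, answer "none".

17:50

Rania free within 10:00–19:00: 10:30–11:30, 13:00–13:20, 15:50–17:00, 17:20–19:00.
Ines free within 10:00–19:00: 10:00–12:40, 16:20–16:30, 16:50–17:20, 17:50–19:00.
Rania ∩ Ines: 10:30–11:30, 16:20–16:30, 16:50–17:00, 17:50–19:00.
Rania ∩ Ines ∩ Yolanda: 10:30–10:40, 16:20–16:30, 16:50–17:00, 17:50–19:00.
Windows ≥ 40 min: 17:50–19:00.
Earliest such window starts at 17:50.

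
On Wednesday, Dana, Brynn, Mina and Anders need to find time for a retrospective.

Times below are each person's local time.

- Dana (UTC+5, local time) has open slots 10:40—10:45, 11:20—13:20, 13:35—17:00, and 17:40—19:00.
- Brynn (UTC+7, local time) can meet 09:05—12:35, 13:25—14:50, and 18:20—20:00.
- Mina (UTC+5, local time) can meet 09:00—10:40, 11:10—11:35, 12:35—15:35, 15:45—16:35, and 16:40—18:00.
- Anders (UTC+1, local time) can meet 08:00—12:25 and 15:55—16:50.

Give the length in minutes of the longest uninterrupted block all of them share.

15 minutes

Dana → UTC: 05:40–05:45, 06:20–08:20, 08:35–12:00, 12:40–14:00.
Brynn → UTC: 02:05–05:35, 06:25–07:50, 11:20–13:00.
Mina → UTC: 04:00–05:40, 06:10–06:35, 07:35–10:35, 10:45–11:35, 11:40–13:00.
Anders → UTC: 07:00–11:25, 14:55–15:50.
Dana ∩ Brynn: 06:25–07:50, 11:20–12:00, 12:40–13:00.
Dana ∩ Brynn ∩ Mina: 06:25–06:35, 07:35–07:50, 11:20–11:35, 11:40–12:00, 12:40–13:00.
Dana ∩ Brynn ∩ Mina ∩ Anders: 07:35–07:50, 11:20–11:25.
Common window lengths: 15, 5 min; longest is 15.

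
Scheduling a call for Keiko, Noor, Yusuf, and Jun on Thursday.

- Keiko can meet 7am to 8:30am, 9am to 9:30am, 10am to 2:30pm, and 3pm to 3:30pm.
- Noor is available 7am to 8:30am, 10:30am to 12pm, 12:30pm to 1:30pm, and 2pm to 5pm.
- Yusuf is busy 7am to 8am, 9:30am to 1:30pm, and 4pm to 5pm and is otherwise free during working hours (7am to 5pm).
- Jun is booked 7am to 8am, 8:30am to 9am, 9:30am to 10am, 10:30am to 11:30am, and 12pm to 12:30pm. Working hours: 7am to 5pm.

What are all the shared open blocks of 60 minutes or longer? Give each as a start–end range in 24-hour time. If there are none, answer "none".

none

Yusuf free within 07:00–17:00: 08:00–09:30, 13:30–16:00.
Jun free within 07:00–17:00: 08:00–08:30, 09:00–09:30, 10:00–10:30, 11:30–12:00, 12:30–17:00.
Keiko ∩ Noor: 07:00–08:30, 10:30–12:00, 12:30–13:30, 14:00–14:30, 15:00–15:30.
Keiko ∩ Noor ∩ Yusuf: 08:00–08:30, 14:00–14:30, 15:00–15:30.
Keiko ∩ Noor ∩ Yusuf ∩ Jun: 08:00–08:30, 14:00–14:30, 15:00–15:30.
Windows ≥ 60 min: (none).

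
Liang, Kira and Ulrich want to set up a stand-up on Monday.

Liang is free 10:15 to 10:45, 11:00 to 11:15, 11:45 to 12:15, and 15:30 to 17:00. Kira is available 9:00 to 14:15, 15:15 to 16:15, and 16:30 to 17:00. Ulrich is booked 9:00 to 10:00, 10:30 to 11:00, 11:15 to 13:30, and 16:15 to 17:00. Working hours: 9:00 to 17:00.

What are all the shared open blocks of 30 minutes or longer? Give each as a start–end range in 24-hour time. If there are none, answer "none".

15:30–16:15

Ulrich free within 09:00–17:00: 10:00–10:30, 11:00–11:15, 13:30–16:15.
Liang ∩ Kira: 10:15–10:45, 11:00–11:15, 11:45–12:15, 15:30–16:15, 16:30–17:00.
Liang ∩ Kira ∩ Ulrich: 10:15–10:30, 11:00–11:15, 15:30–16:15.
Windows ≥ 30 min: 15:30–16:15.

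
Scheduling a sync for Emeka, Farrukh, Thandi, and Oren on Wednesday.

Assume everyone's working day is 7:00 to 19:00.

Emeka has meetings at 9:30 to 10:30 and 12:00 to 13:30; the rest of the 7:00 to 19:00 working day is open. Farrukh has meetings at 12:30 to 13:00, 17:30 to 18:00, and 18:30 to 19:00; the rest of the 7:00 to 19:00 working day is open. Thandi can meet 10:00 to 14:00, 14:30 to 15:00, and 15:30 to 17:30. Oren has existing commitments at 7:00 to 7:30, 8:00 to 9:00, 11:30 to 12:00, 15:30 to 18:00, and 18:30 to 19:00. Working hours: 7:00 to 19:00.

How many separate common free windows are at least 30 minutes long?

Emeka free within 07:00–19:00: 07:00–09:30, 10:30–12:00, 13:30–19:00.
Farrukh free within 07:00–19:00: 07:00–12:30, 13:00–17:30, 18:00–18:30.
Oren free within 07:00–19:00: 07:30–08:00, 09:00–11:30, 12:00–15:30, 18:00–18:30.
Emeka ∩ Farrukh: 07:00–09:30, 10:30–12:00, 13:30–17:30, 18:00–18:30.
Emeka ∩ Farrukh ∩ Thandi: 10:30–12:00, 13:30–14:00, 14:30–15:00, 15:30–17:30.
Emeka ∩ Farrukh ∩ Thandi ∩ Oren: 10:30–11:30, 13:30–14:00, 14:30–15:00.
Windows ≥ 30 min: 10:30–11:30, 13:30–14:00, 14:30–15:00.
That's 3 windows.

3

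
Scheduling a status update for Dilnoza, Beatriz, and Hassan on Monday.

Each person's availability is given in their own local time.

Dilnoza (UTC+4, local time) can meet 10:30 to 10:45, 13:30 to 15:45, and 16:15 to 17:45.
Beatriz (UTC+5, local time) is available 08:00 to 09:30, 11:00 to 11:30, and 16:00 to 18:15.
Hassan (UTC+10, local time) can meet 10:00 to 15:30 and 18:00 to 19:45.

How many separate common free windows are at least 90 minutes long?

0

Dilnoza → UTC: 06:30–06:45, 09:30–11:45, 12:15–13:45.
Beatriz → UTC: 03:00–04:30, 06:00–06:30, 11:00–13:15.
Hassan → UTC: 00:00–05:30, 08:00–09:45.
Dilnoza ∩ Beatriz: 11:00–11:45, 12:15–13:15.
Dilnoza ∩ Beatriz ∩ Hassan: (none).
Windows ≥ 90 min: (none).
That's 0 windows.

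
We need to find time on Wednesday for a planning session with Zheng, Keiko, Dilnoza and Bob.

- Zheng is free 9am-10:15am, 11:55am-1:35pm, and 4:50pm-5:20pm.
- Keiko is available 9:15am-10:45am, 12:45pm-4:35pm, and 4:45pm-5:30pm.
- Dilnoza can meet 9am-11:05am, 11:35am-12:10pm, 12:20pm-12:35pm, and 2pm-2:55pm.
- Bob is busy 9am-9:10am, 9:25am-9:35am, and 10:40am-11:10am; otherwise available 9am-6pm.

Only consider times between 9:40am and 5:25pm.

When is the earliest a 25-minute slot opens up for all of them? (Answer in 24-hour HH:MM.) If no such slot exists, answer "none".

09:40

Bob free within 09:00–18:00: 09:10–09:25, 09:35–10:40, 11:10–18:00.
Zheng ∩ Keiko: 09:15–10:15, 12:45–13:35, 16:50–17:20.
Zheng ∩ Keiko ∩ Dilnoza: 09:15–10:15.
Zheng ∩ Keiko ∩ Dilnoza ∩ Bob: 09:15–09:25, 09:35–10:15.
Restricted to 09:40–17:25: 09:40–10:15.
Windows ≥ 25 min: 09:40–10:15.
Earliest such window starts at 09:40.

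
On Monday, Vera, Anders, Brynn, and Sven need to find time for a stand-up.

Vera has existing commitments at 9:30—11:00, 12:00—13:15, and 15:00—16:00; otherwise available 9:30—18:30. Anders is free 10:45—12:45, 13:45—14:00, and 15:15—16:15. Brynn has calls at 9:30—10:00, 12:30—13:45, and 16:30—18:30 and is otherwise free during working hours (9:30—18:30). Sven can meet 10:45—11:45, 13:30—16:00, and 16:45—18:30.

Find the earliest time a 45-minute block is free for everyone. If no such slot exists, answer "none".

Vera free within 09:30–18:30: 11:00–12:00, 13:15–15:00, 16:00–18:30.
Brynn free within 09:30–18:30: 10:00–12:30, 13:45–16:30.
Vera ∩ Anders: 11:00–12:00, 13:45–14:00, 16:00–16:15.
Vera ∩ Anders ∩ Brynn: 11:00–12:00, 13:45–14:00, 16:00–16:15.
Vera ∩ Anders ∩ Brynn ∩ Sven: 11:00–11:45, 13:45–14:00.
Windows ≥ 45 min: 11:00–11:45.
Earliest such window starts at 11:00.

11:00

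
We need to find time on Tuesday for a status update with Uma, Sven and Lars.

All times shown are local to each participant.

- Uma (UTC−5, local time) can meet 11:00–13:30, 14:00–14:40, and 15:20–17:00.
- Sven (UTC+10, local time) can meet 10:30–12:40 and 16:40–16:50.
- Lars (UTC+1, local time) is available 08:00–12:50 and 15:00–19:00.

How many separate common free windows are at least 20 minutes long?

0

Uma → UTC: 16:00–18:30, 19:00–19:40, 20:20–22:00.
Sven → UTC: 00:30–02:40, 06:40–06:50.
Lars → UTC: 07:00–11:50, 14:00–18:00.
Uma ∩ Sven: (none).
Uma ∩ Sven ∩ Lars: (none).
Windows ≥ 20 min: (none).
That's 0 windows.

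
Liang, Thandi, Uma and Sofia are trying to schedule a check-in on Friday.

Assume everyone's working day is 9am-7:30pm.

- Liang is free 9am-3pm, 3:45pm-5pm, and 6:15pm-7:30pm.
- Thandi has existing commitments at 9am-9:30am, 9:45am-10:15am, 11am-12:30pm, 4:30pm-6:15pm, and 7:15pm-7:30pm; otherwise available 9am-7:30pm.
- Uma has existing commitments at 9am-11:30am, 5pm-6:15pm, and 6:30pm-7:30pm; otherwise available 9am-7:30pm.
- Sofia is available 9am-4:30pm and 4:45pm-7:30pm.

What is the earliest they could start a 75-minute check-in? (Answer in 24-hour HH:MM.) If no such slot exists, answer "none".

12:30

Thandi free within 09:00–19:30: 09:30–09:45, 10:15–11:00, 12:30–16:30, 18:15–19:15.
Uma free within 09:00–19:30: 11:30–17:00, 18:15–18:30.
Liang ∩ Thandi: 09:30–09:45, 10:15–11:00, 12:30–15:00, 15:45–16:30, 18:15–19:15.
Liang ∩ Thandi ∩ Uma: 12:30–15:00, 15:45–16:30, 18:15–18:30.
Liang ∩ Thandi ∩ Uma ∩ Sofia: 12:30–15:00, 15:45–16:30, 18:15–18:30.
Windows ≥ 75 min: 12:30–15:00.
Earliest such window starts at 12:30.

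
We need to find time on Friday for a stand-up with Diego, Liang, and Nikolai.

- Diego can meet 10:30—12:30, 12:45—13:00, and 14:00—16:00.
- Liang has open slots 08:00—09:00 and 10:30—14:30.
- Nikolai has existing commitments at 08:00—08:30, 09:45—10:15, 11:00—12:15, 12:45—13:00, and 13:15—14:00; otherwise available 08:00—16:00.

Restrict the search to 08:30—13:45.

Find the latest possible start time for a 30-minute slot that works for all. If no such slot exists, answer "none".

Nikolai free within 08:00–16:00: 08:30–09:45, 10:15–11:00, 12:15–12:45, 13:00–13:15, 14:00–16:00.
Diego ∩ Liang: 10:30–12:30, 12:45–13:00, 14:00–14:30.
Diego ∩ Liang ∩ Nikolai: 10:30–11:00, 12:15–12:30, 14:00–14:30.
Restricted to 08:30–13:45: 10:30–11:00, 12:15–12:30.
Windows ≥ 30 min: 10:30–11:00.
Latest start in the last window 10:30–11:00 is 11:00 − 30 min = 10:30.

10:30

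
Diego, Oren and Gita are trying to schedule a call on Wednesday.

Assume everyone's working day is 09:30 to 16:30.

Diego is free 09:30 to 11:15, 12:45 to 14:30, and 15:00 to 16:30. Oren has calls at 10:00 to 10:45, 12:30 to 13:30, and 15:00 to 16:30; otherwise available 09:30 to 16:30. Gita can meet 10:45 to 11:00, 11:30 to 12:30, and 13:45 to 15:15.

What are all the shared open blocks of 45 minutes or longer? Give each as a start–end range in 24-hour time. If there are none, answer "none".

Oren free within 09:30–16:30: 09:30–10:00, 10:45–12:30, 13:30–15:00.
Diego ∩ Oren: 09:30–10:00, 10:45–11:15, 13:30–14:30.
Diego ∩ Oren ∩ Gita: 10:45–11:00, 13:45–14:30.
Windows ≥ 45 min: 13:45–14:30.

13:45–14:30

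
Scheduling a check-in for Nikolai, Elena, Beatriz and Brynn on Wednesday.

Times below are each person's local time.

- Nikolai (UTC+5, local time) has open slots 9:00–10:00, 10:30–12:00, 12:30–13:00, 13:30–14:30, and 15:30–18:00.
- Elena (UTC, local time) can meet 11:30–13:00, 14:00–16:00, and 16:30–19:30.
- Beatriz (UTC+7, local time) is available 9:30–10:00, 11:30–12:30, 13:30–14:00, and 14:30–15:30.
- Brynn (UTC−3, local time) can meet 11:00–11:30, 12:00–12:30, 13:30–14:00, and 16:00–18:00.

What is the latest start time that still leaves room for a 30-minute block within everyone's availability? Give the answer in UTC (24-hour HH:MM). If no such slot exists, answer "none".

none

Nikolai → UTC: 04:00–05:00, 05:30–07:00, 07:30–08:00, 08:30–09:30, 10:30–13:00.
Elena → UTC: 11:30–13:00, 14:00–16:00, 16:30–19:30.
Beatriz → UTC: 02:30–03:00, 04:30–05:30, 06:30–07:00, 07:30–08:30.
Brynn → UTC: 14:00–14:30, 15:00–15:30, 16:30–17:00, 19:00–21:00.
Nikolai ∩ Elena: 11:30–13:00.
Nikolai ∩ Elena ∩ Beatriz: (none).
Nikolai ∩ Elena ∩ Beatriz ∩ Brynn: (none).
Windows ≥ 30 min: (none).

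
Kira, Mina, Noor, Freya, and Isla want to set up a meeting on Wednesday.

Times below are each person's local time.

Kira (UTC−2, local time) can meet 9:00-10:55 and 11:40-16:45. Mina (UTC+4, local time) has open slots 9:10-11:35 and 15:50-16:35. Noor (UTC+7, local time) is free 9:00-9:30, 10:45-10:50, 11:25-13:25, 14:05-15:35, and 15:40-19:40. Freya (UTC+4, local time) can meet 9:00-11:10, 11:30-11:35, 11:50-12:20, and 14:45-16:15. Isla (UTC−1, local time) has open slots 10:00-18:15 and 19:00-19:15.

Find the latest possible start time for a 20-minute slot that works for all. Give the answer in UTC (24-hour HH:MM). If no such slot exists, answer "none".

Kira → UTC: 11:00–12:55, 13:40–18:45.
Mina → UTC: 05:10–07:35, 11:50–12:35.
Noor → UTC: 02:00–02:30, 03:45–03:50, 04:25–06:25, 07:05–08:35, 08:40–12:40.
Freya → UTC: 05:00–07:10, 07:30–07:35, 07:50–08:20, 10:45–12:15.
Isla → UTC: 11:00–19:15, 20:00–20:15.
Kira ∩ Mina: 11:50–12:35.
Kira ∩ Mina ∩ Noor: 11:50–12:35.
Kira ∩ Mina ∩ Noor ∩ Freya: 11:50–12:15.
Kira ∩ Mina ∩ Noor ∩ Freya ∩ Isla: 11:50–12:15.
Windows ≥ 20 min: 11:50–12:15.
Latest start in the last window 11:50–12:15 is 12:15 − 20 min = 11:55.

11:55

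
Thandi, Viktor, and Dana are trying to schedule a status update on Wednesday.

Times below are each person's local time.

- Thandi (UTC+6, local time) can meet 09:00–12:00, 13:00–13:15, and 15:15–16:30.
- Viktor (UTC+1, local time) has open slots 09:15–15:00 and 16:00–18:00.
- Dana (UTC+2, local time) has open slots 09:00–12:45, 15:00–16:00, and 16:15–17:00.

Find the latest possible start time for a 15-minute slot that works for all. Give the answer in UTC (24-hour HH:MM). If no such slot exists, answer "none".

10:15

Thandi → UTC: 03:00–06:00, 07:00–07:15, 09:15–10:30.
Viktor → UTC: 08:15–14:00, 15:00–17:00.
Dana → UTC: 07:00–10:45, 13:00–14:00, 14:15–15:00.
Thandi ∩ Viktor: 09:15–10:30.
Thandi ∩ Viktor ∩ Dana: 09:15–10:30.
Windows ≥ 15 min: 09:15–10:30.
Latest start in the last window 09:15–10:30 is 10:30 − 15 min = 10:15.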